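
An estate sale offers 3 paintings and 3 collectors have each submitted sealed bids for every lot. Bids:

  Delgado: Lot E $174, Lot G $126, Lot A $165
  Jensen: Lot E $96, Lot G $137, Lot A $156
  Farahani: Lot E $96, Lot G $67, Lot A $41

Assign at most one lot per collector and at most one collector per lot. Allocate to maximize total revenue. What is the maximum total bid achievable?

Maximum total: $398

Optimal: Delgado→Lot A ($165), Jensen→Lot G ($137), Farahani→Lot E ($96) — total 165+137+96 = $398.
Column-greedy (each lot in turn goes to its best remaining collector) gives $352, worse by 46.
Next-best assignment: Delgado→Lot E, Jensen→Lot A, Farahani→Lot G = $397.
Swapping Jensen↔Farahani (Jensen→Lot E $96, Farahani→Lot G $67) loses 70.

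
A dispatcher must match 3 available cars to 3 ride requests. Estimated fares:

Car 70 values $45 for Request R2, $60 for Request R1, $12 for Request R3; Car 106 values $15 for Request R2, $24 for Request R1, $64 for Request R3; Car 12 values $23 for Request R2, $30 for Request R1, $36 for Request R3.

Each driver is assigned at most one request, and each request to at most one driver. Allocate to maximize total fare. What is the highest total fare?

Maximum total: $147

This is the linear assignment problem.
Optimal: Car 70→Request R1 ($60), Car 106→Request R3 ($64), Car 12→Request R2 ($23) — total 60+64+23 = $147.
Column-greedy (each request in turn goes to its best remaining driver) gives $139, worse by 8.
Swapping Car 70↔Car 12 (Car 70→Request R2 $45, Car 12→Request R1 $30) loses 8.
Every other assignment is strictly worse.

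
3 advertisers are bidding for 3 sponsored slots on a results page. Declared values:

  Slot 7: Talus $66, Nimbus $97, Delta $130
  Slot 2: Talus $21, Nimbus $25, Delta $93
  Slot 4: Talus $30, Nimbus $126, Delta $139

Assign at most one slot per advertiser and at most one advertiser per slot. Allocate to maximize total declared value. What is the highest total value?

This is the linear assignment problem.
Optimal: Talus→Slot 7 ($66), Nimbus→Slot 4 ($126), Delta→Slot 2 ($93) — total 66+126+93 = $285.
Column-greedy (each slot in turn goes to its best remaining advertiser) gives $185, worse by 100.
Swapping Nimbus↔Delta (Nimbus→Slot 2 $25, Delta→Slot 4 $139) loses 55.

Max total: $285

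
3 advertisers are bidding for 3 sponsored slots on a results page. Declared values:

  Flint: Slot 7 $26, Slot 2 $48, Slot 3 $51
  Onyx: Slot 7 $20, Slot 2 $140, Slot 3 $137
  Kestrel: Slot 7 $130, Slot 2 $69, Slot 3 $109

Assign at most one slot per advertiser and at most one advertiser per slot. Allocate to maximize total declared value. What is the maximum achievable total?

This is a one-to-one assignment (maximum-weight bipartite matching).
Optimal: Flint→Slot 3 ($51), Onyx→Slot 2 ($140), Kestrel→Slot 7 ($130) — total 51+140+130 = $321.
Next-best assignment: Flint→Slot 2, Onyx→Slot 3, Kestrel→Slot 7 = $315.
Swapping Onyx↔Flint (Onyx→Slot 3 $137, Flint→Slot 2 $48) loses 6.

Maximum total: $321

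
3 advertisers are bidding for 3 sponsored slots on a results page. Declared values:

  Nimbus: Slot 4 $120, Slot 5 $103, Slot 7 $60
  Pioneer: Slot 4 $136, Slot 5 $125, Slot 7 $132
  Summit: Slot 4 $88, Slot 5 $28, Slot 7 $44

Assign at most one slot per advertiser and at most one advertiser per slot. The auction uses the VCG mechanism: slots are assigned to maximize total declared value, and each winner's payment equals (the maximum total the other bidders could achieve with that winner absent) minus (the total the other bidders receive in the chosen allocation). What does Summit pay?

Efficient allocation: Nimbus→Slot 5 ($103), Pioneer→Slot 7 ($132), Summit→Slot 4 ($88); total welfare W = $323.
Summit receives Slot 4 at value $88, so the others get W − 88 = $235.
Without Summit: best allocation of the remaining 2 bidders over all 3 slots is Nimbus→Slot 4 ($120), Pioneer→Slot 7 ($132), total $252.
VCG payment = (others' best without Summit) − (others' welfare with Summit) = 252 − 235 = $17.

Summit pays $17.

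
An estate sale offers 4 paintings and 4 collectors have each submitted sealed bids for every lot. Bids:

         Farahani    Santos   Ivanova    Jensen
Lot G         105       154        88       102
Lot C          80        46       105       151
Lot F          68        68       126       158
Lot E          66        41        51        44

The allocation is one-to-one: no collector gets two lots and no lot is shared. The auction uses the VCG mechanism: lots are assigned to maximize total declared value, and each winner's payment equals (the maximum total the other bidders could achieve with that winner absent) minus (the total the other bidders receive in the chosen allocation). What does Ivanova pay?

Ivanova pays $21.

Efficient allocation: Farahani→Lot E ($66), Santos→Lot G ($154), Ivanova→Lot F ($126), Jensen→Lot C ($151); total welfare W = $497.
Ivanova receives Lot F at value $126, so the others get W − 126 = $371.
Without Ivanova: best allocation of the remaining 3 bidders over all 4 lots is Farahani→Lot C ($80), Santos→Lot G ($154), Jensen→Lot F ($158), total $392.
VCG payment = (others' best without Ivanova) − (others' welfare with Ivanova) = 392 − 371 = $21.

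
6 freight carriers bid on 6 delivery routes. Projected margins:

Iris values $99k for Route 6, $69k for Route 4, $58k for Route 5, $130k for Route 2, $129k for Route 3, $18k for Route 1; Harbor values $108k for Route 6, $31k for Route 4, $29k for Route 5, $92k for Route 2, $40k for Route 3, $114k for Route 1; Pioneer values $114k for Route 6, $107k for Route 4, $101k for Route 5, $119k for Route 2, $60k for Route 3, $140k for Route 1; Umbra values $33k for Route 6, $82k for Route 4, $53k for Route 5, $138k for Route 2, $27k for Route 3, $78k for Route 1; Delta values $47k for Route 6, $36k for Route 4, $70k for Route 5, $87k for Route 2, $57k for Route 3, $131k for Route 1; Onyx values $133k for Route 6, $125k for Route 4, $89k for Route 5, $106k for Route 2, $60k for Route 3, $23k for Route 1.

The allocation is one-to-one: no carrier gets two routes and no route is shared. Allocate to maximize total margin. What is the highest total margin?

Optimal: Iris→Route 3 ($129k), Harbor→Route 6 ($108k), Pioneer→Route 5 ($101k), Umbra→Route 2 ($138k), Delta→Route 1 ($131k), Onyx→Route 4 ($125k) — total 129+108+101+138+131+125 = $732k.
Max-entry greedy (repeatedly take the single best remaining cell) gives $641k, worse by 91.
Next-best assignment: Iris→Route 3, Harbor→Route 6, Pioneer→Route 1, Umbra→Route 2, Delta→Route 5, Onyx→Route 4 = $710k.

Maximum total: $732k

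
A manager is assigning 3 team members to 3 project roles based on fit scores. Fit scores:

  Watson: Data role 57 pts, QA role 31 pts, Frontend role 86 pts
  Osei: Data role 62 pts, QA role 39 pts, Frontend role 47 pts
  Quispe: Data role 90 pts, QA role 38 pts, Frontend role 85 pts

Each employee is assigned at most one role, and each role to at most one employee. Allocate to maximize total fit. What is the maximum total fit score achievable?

This is a one-to-one assignment (maximum-weight bipartite matching).
Optimal: Watson→Frontend role (86 pts), Osei→QA role (39 pts), Quispe→Data role (90 pts) — total 86+39+90 = 215 pts.
Row-greedy (each employee in turn takes its best remaining role) gives 186 pts, worse by 29.
Next-best assignment: Watson→Frontend role, Osei→Data role, Quispe→QA role = 186 pts.
Swapping Osei↔Quispe (Osei→Data role 62 pts, Quispe→QA role 38 pts) loses 29.

Maximum total: 215 pts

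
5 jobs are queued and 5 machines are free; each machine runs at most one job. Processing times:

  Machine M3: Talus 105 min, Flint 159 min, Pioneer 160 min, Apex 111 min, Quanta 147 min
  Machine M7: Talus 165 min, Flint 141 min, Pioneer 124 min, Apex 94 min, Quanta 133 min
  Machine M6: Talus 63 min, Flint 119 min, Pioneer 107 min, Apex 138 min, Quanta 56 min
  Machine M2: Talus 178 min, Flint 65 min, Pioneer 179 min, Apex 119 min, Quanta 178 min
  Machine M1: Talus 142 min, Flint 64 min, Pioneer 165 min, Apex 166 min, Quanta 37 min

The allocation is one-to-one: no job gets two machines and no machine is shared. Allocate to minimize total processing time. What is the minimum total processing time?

Minimum total: 400 min

Optimal: Talus→Machine M6 (63 min), Flint→Machine M2 (65 min), Pioneer→Machine M7 (124 min), Apex→Machine M3 (111 min), Quanta→Machine M1 (37 min) — total 63+65+124+111+37 = 400 min.
Row-greedy (each job in turn takes its cheapest remaining machine) gives 540 min, worse by 140.
Next-best assignment: Talus→Machine M3, Flint→Machine M2, Pioneer→Machine M6, Apex→Machine M7, Quanta→Machine M1 = 408 min.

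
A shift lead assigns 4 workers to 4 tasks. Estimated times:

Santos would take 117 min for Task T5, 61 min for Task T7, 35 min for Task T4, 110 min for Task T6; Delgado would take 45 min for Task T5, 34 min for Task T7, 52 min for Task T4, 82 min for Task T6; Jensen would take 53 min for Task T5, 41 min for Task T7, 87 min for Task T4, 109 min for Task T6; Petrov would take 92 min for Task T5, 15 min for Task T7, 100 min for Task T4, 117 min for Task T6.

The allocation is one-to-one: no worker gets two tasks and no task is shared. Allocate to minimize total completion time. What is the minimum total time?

Optimal: Santos→Task T4 (35 min), Delgado→Task T6 (82 min), Jensen→Task T5 (53 min), Petrov→Task T7 (15 min) — total 35+82+53+15 = 185 min.
Column-greedy (each task in turn goes to its cheapest remaining worker) gives 204 min, worse by 19.
Swapping Santos↔Delgado (Santos→Task T6 110 min, Delgado→Task T4 52 min) adds 45.
Every other assignment is strictly worse.

Minimum total: 185 min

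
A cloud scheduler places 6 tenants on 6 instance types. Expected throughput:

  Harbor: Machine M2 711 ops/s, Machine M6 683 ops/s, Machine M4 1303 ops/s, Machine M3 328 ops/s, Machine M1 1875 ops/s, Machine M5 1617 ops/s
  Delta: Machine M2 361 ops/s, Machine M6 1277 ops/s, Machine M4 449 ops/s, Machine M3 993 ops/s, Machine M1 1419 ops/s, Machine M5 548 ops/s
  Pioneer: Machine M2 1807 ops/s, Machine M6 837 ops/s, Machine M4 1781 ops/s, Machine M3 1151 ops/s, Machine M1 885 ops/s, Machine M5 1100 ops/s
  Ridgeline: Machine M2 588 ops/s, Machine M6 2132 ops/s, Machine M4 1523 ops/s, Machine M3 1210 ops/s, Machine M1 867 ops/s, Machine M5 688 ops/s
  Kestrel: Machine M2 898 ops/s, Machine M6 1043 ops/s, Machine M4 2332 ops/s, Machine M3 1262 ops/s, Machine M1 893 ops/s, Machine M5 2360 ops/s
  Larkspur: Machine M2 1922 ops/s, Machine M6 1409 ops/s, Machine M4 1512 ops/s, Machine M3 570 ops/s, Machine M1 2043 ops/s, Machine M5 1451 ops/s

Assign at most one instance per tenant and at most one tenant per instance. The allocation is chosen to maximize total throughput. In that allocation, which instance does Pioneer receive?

This is a one-to-one assignment (maximum-weight bipartite matching).
Optimal: Harbor→Machine M1 (1875 ops/s), Delta→Machine M3 (993 ops/s), Pioneer→Machine M4 (1781 ops/s), Ridgeline→Machine M6 (2132 ops/s), Kestrel→Machine M5 (2360 ops/s), Larkspur→Machine M2 (1922 ops/s) — total 1875+993+1781+2132+2360+1922 = 11063 ops/s.
Swapping Ridgeline↔Harbor (Ridgeline→Machine M1 867 ops/s, Harbor→Machine M6 683 ops/s) loses 2457.
Pioneer's own top instance is Machine M2 (1807 ops/s), but forcing Pioneer→Machine M2 and reassigning the rest optimally gives only 10924 ops/s — worse by 139.

Pioneer receives Machine M4.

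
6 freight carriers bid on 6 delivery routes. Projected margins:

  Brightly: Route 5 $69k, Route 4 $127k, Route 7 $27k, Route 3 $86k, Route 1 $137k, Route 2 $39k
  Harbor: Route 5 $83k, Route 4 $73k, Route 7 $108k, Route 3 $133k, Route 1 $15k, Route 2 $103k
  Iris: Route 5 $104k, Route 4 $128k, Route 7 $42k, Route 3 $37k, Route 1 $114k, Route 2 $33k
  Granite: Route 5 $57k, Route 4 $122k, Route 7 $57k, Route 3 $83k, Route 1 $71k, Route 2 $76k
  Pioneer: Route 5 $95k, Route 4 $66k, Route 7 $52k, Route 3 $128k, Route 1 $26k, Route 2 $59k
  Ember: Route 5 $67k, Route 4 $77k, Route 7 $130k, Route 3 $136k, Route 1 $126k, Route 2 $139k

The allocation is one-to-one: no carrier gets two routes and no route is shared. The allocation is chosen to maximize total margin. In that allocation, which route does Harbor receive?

Harbor receives Route 7.

Optimal: Brightly→Route 1 ($137k), Harbor→Route 7 ($108k), Iris→Route 5 ($104k), Granite→Route 4 ($122k), Pioneer→Route 3 ($128k), Ember→Route 2 ($139k) — total 137+108+104+122+128+139 = $738k.
Max-entry greedy (repeatedly take the single best remaining cell) gives $689k, worse by 49.
Next-best assignment: Brightly→Route 1, Harbor→Route 2, Iris→Route 5, Granite→Route 4, Pioneer→Route 3, Ember→Route 7 = $724k.
Harbor's own top route is Route 3 ($133k), but forcing Harbor→Route 3 and reassigning the rest optimally gives only $699k — worse by 39.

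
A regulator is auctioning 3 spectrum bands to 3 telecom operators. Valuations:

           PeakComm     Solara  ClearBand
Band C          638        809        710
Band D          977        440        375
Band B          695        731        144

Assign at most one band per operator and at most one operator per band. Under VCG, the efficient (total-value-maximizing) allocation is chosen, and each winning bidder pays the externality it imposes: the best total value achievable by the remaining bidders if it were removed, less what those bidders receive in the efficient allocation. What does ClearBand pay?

ClearBand pays $78M.

Efficient allocation: PeakComm→Band D ($977M), Solara→Band B ($731M), ClearBand→Band C ($710M); total welfare W = $2418M.
ClearBand receives Band C at value $710M, so the others get W − 710 = $1708M.
Without ClearBand: best allocation of the remaining 2 bidders over all 3 bands is PeakComm→Band D ($977M), Solara→Band C ($809M), total $1786M.
VCG payment = (others' best without ClearBand) − (others' welfare with ClearBand) = 1786 − 1708 = $78M.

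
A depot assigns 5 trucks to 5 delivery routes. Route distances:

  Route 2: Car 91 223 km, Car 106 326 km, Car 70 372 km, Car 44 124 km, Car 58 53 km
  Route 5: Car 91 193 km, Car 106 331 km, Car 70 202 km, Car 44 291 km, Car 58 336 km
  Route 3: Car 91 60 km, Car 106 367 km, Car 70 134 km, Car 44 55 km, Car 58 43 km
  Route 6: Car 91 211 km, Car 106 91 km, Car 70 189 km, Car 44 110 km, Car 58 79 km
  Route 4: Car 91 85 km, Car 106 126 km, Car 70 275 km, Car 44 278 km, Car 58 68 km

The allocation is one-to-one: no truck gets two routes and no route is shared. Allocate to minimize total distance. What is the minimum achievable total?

Minimum total: 486 km

Optimal: Car 91→Route 4 (85 km), Car 106→Route 6 (91 km), Car 70→Route 5 (202 km), Car 44→Route 3 (55 km), Car 58→Route 2 (53 km) — total 85+91+202+55+53 = 486 km.
Min-entry greedy (repeatedly take the single cheapest remaining cell) gives 545 km, worse by 59.
Checked against all permutations: 486 km is optimal.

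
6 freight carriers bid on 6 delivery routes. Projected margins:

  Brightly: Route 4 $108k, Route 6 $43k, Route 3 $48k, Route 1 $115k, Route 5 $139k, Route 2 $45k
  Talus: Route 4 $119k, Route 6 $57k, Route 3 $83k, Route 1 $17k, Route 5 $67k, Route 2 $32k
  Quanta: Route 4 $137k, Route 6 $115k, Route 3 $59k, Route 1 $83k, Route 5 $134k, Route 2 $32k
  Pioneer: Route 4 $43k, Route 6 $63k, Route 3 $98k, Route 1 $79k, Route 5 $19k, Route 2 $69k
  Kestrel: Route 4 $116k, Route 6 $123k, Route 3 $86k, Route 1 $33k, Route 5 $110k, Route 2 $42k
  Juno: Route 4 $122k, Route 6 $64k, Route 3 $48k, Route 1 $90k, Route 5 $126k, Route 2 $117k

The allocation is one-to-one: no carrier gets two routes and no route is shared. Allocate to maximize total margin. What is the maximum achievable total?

This is the linear assignment problem.
Optimal: Brightly→Route 1 ($115k), Talus→Route 4 ($119k), Quanta→Route 5 ($134k), Pioneer→Route 3 ($98k), Kestrel→Route 6 ($123k), Juno→Route 2 ($117k) — total 115+119+134+98+123+117 = $706k.
Max-entry greedy (repeatedly take the single best remaining cell) gives $631k, worse by 75.

Max total: $706k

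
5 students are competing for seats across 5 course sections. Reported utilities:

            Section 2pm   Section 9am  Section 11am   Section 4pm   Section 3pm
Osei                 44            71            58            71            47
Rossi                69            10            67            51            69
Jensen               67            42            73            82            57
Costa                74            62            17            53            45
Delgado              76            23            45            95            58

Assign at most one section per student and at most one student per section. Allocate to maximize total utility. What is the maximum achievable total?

Maximum total: 382 points

Optimal: Osei→Section 9am (71 points), Rossi→Section 3pm (69 points), Jensen→Section 11am (73 points), Costa→Section 2pm (74 points), Delgado→Section 4pm (95 points) — total 71+69+73+74+95 = 382 points.
Swapping Delgado↔Rossi (Delgado→Section 3pm 58 points, Rossi→Section 4pm 51 points) loses 55.
Checked against all permutations: 382 points is optimal.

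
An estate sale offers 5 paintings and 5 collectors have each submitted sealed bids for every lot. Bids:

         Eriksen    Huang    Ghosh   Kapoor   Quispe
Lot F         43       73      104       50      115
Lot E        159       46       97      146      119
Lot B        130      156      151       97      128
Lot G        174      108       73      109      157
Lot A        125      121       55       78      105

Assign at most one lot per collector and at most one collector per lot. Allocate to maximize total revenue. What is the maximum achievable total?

Optimal: Eriksen→Lot G ($174), Huang→Lot A ($121), Ghosh→Lot B ($151), Kapoor→Lot E ($146), Quispe→Lot F ($115) — total 174+121+151+146+115 = $707.
Max-entry greedy (repeatedly take the single best remaining cell) gives $646, worse by 61.
Swapping Quispe↔Kapoor (Quispe→Lot E $119, Kapoor→Lot F $50) loses 92.

Max total: $707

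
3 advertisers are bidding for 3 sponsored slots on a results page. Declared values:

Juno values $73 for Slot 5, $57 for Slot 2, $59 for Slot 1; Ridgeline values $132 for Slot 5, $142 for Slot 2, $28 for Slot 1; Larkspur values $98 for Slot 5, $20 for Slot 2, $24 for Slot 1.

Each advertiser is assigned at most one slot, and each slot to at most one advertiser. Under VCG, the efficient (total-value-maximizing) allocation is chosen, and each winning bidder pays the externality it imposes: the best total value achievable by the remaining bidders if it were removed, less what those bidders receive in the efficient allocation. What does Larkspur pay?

Larkspur pays $14.

Efficient allocation: Juno→Slot 1 ($59), Ridgeline→Slot 2 ($142), Larkspur→Slot 5 ($98); total welfare W = $299.
Larkspur receives Slot 5 at value $98, so the others get W − 98 = $201.
Without Larkspur: best allocation of the remaining 2 bidders over all 3 slots is Juno→Slot 5 ($73), Ridgeline→Slot 2 ($142), total $215.
VCG payment = (others' best without Larkspur) − (others' welfare with Larkspur) = 215 − 201 = $14.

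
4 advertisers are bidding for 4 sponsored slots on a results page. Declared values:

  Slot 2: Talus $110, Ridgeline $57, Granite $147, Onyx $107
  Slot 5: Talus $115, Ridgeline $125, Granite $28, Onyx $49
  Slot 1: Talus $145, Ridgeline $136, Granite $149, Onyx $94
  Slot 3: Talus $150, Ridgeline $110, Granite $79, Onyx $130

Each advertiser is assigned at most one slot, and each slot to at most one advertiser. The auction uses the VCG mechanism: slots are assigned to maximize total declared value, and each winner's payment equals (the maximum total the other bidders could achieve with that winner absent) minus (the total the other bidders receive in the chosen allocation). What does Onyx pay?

Onyx pays $16.

Efficient allocation: Talus→Slot 1 ($145), Ridgeline→Slot 5 ($125), Granite→Slot 2 ($147), Onyx→Slot 3 ($130); total welfare W = $547.
Onyx receives Slot 3 at value $130, so the others get W − 130 = $417.
Without Onyx: best allocation of the remaining 3 bidders over all 4 slots is Talus→Slot 3 ($150), Ridgeline→Slot 1 ($136), Granite→Slot 2 ($147), total $433.
VCG payment = (others' best without Onyx) − (others' welfare with Onyx) = 433 − 417 = $16.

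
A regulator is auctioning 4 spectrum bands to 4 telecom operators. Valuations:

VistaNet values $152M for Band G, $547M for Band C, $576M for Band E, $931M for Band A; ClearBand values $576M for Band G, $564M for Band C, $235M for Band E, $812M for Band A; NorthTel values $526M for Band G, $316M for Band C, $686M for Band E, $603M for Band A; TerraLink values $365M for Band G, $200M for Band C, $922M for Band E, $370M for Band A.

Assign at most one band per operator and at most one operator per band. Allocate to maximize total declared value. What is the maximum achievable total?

Max total: $2943M

Optimal: VistaNet→Band A ($931M), ClearBand→Band C ($564M), NorthTel→Band G ($526M), TerraLink→Band E ($922M) — total 931+564+526+922 = $2943M.
Max-entry greedy (repeatedly take the single best remaining cell) gives $2745M, worse by 198.
Next-best assignment: VistaNet→Band C, ClearBand→Band A, NorthTel→Band G, TerraLink→Band E = $2807M.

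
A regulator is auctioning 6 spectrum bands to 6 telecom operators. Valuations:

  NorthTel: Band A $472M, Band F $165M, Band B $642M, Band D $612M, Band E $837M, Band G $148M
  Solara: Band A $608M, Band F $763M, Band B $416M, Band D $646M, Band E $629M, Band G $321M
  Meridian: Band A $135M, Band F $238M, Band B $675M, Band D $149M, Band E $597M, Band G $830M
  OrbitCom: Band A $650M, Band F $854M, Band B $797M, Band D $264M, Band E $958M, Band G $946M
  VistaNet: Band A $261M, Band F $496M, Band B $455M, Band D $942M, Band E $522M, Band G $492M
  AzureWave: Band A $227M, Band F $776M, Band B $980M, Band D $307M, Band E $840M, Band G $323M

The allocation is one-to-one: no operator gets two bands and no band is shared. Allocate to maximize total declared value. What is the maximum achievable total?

Max total: $5051M

Optimal: NorthTel→Band E ($837M), Solara→Band A ($608M), Meridian→Band G ($830M), OrbitCom→Band F ($854M), VistaNet→Band D ($942M), AzureWave→Band B ($980M) — total 837+608+830+854+942+980 = $5051M.
Swapping OrbitCom↔Solara (OrbitCom→Band A $650M, Solara→Band F $763M) loses 49.
No other one-to-one assignment exceeds $5051M.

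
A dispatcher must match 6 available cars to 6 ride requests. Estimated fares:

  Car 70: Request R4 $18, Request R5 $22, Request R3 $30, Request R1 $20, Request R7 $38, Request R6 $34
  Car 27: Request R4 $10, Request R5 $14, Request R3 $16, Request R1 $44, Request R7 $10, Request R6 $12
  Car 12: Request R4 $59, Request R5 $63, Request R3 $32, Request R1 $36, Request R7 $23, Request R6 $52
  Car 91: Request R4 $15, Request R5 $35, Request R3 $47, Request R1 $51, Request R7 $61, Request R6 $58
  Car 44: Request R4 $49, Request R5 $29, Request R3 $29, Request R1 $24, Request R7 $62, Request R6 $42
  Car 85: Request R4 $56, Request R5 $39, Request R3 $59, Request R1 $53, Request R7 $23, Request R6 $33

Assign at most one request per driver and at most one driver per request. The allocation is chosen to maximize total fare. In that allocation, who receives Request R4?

Car 85 receives Request R4.

This is the linear assignment problem.
Optimal: Car 70→Request R3 ($30), Car 27→Request R1 ($44), Car 12→Request R5 ($63), Car 91→Request R6 ($58), Car 44→Request R7 ($62), Car 85→Request R4 ($56) — total 30+44+63+58+62+56 = $313.
Max-entry greedy (repeatedly take the single best remaining cell) gives $304, worse by 9.
Next-best assignment: Car 70→Request R7, Car 27→Request R1, Car 12→Request R5, Car 91→Request R6, Car 44→Request R4, Car 85→Request R3 = $311.
Swapping Car 91↔Car 44 (Car 91→Request R7 $61, Car 44→Request R6 $42) loses 17.
Car 85's own top request is Request R3 ($59), but forcing Car 85→Request R3 and reassigning the rest optimally gives only $311 — worse by 2.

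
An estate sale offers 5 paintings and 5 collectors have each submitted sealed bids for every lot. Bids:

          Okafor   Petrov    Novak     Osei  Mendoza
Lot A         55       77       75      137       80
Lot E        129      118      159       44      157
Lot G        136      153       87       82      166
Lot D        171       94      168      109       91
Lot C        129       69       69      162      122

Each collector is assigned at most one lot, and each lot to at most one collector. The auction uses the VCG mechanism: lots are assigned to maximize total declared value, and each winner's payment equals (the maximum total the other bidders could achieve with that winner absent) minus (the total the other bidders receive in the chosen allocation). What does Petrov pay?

Efficient allocation: Okafor→Lot C ($129), Petrov→Lot G ($153), Novak→Lot D ($168), Osei→Lot A ($137), Mendoza→Lot E ($157); total welfare W = $744.
Petrov receives Lot G at value $153, so the others get W − 153 = $591.
Without Petrov: best allocation of the remaining 4 bidders over all 5 lots is Okafor→Lot D ($171), Novak→Lot E ($159), Osei→Lot C ($162), Mendoza→Lot G ($166), total $658.
VCG payment = (others' best without Petrov) − (others' welfare with Petrov) = 658 − 591 = $67.

Petrov pays $67.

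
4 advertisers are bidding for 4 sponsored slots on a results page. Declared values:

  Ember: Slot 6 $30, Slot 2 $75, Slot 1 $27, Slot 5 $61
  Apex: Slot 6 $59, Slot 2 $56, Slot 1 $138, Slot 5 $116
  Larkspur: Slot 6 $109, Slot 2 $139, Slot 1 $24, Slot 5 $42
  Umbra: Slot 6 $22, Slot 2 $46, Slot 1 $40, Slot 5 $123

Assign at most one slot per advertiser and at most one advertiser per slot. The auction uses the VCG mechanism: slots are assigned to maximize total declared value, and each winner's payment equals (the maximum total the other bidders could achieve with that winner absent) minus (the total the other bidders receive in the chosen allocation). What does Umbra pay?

Umbra pays $16.

Efficient allocation: Ember→Slot 2 ($75), Apex→Slot 1 ($138), Larkspur→Slot 6 ($109), Umbra→Slot 5 ($123); total welfare W = $445.
Umbra receives Slot 5 at value $123, so the others get W − 123 = $322.
Without Umbra: best allocation of the remaining 3 bidders over all 4 slots is Ember→Slot 5 ($61), Apex→Slot 1 ($138), Larkspur→Slot 2 ($139), total $338.
VCG payment = (others' best without Umbra) − (others' welfare with Umbra) = 338 − 322 = $16.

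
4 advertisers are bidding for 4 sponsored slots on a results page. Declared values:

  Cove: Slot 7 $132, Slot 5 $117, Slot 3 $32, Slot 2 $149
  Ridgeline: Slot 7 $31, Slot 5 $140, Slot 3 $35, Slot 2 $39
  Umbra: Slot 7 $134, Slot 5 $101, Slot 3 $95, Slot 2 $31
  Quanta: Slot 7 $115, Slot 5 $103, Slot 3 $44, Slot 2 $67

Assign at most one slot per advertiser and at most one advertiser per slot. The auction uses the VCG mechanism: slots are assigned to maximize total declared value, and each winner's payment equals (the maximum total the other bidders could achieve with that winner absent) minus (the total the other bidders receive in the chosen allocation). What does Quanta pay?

Quanta pays $39.

Efficient allocation: Cove→Slot 2 ($149), Ridgeline→Slot 5 ($140), Umbra→Slot 3 ($95), Quanta→Slot 7 ($115); total welfare W = $499.
Quanta receives Slot 7 at value $115, so the others get W − 115 = $384.
Without Quanta: best allocation of the remaining 3 bidders over all 4 slots is Cove→Slot 2 ($149), Ridgeline→Slot 5 ($140), Umbra→Slot 7 ($134), total $423.
VCG payment = (others' best without Quanta) − (others' welfare with Quanta) = 423 − 384 = $39.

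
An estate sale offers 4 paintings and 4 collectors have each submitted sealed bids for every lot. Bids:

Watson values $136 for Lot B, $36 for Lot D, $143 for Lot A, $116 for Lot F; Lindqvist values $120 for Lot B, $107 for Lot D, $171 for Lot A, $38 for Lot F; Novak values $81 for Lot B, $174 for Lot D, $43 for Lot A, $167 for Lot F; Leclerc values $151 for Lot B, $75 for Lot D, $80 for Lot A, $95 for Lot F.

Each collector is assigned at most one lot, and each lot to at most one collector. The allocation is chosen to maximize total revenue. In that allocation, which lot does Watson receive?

Watson receives Lot F.

This is the linear assignment problem.
Optimal: Watson→Lot F ($116), Lindqvist→Lot A ($171), Novak→Lot D ($174), Leclerc→Lot B ($151) — total 116+171+174+151 = $612.
Row-greedy (each collector in turn takes its best remaining lot) gives $532, worse by 80.
No other one-to-one assignment exceeds $612.
Watson's own top lot is Lot A ($143), but forcing Watson→Lot A and reassigning the rest optimally gives only $568 — worse by 44.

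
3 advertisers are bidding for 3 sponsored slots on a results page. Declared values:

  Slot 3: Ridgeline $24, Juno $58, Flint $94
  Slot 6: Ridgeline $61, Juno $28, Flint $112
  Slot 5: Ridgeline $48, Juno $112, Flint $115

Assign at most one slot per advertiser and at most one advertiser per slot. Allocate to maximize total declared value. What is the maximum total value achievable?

Optimal: Ridgeline→Slot 6 ($61), Juno→Slot 5 ($112), Flint→Slot 3 ($94) — total 61+112+94 = $267.
Max-entry greedy (repeatedly take the single best remaining cell) gives $234, worse by 33.
Next-best assignment: Ridgeline→Slot 3, Juno→Slot 5, Flint→Slot 6 = $248.

Max total: $267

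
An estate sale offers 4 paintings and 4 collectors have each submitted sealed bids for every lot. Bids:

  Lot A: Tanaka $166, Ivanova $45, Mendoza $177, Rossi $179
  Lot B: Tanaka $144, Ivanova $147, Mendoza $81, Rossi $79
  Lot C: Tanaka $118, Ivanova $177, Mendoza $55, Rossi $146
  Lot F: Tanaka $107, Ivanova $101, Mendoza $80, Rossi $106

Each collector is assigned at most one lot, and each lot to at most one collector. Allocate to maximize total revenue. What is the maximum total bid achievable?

Max total: $604

Optimal: Tanaka→Lot B ($144), Ivanova→Lot C ($177), Mendoza→Lot A ($177), Rossi→Lot F ($106) — total 144+177+177+106 = $604.
Row-greedy (each collector in turn takes its best remaining lot) gives $530, worse by 74.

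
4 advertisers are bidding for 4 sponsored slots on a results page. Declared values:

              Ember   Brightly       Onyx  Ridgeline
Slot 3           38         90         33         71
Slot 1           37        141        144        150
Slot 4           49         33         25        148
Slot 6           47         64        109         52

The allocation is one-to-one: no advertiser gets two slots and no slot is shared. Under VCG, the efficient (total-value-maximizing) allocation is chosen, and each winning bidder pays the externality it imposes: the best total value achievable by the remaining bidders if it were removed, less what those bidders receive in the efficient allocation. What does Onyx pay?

Efficient allocation: Ember→Slot 3 ($38), Brightly→Slot 1 ($141), Onyx→Slot 6 ($109), Ridgeline→Slot 4 ($148); total welfare W = $436.
Onyx receives Slot 6 at value $109, so the others get W − 109 = $327.
Without Onyx: best allocation of the remaining 3 bidders over all 4 slots is Ember→Slot 6 ($47), Brightly→Slot 1 ($141), Ridgeline→Slot 4 ($148), total $336.
VCG payment = (others' best without Onyx) − (others' welfare with Onyx) = 336 − 327 = $9.

Onyx pays $9.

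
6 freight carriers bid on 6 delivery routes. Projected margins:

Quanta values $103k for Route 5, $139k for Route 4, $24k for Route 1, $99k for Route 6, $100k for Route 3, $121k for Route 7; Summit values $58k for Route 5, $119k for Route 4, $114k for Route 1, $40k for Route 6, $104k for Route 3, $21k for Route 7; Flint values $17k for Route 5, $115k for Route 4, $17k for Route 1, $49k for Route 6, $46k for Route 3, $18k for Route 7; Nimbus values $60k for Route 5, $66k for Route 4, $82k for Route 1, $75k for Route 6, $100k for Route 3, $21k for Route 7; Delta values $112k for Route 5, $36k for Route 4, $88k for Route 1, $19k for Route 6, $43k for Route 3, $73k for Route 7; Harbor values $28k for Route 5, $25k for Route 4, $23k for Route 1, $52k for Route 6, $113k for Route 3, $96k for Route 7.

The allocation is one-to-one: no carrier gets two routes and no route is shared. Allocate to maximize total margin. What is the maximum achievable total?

Optimal: Quanta→Route 7 ($121k), Summit→Route 1 ($114k), Flint→Route 4 ($115k), Nimbus→Route 6 ($75k), Delta→Route 5 ($112k), Harbor→Route 3 ($113k) — total 121+114+115+75+112+113 = $650k.
Row-greedy (each carrier in turn takes its best remaining route) gives $610k, worse by 40.

Max total: $650k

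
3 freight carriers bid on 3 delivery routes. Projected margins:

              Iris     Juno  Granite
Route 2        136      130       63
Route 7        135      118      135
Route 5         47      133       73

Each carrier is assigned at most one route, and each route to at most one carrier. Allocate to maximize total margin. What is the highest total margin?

Optimal: Iris→Route 2 ($136k), Juno→Route 5 ($133k), Granite→Route 7 ($135k) — total 136+133+135 = $404k.
Next-best assignment: Iris→Route 7, Juno→Route 2, Granite→Route 5 = $338k.
Swapping Juno↔Iris (Juno→Route 2 $130k, Iris→Route 5 $47k) loses 92.

Maximum total: $404k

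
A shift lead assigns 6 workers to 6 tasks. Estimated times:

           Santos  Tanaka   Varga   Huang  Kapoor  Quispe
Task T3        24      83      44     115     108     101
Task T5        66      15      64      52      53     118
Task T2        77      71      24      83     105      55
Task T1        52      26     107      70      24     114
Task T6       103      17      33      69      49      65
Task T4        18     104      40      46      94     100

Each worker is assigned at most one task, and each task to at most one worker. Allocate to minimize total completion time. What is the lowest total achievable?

Minimum total: 197 min

This is a one-to-one assignment (minimum-cost bipartite matching).
Optimal: Santos→Task T3 (24 min), Tanaka→Task T5 (15 min), Varga→Task T6 (33 min), Huang→Task T4 (46 min), Kapoor→Task T1 (24 min), Quispe→Task T2 (55 min) — total 24+15+33+46+24+55 = 197 min.
Next-best assignment: Santos→Task T3, Tanaka→Task T5, Varga→Task T2, Huang→Task T4, Kapoor→Task T1, Quispe→Task T6 = 198 min.
Swapping Quispe↔Tanaka (Quispe→Task T5 118 min, Tanaka→Task T2 71 min) adds 119.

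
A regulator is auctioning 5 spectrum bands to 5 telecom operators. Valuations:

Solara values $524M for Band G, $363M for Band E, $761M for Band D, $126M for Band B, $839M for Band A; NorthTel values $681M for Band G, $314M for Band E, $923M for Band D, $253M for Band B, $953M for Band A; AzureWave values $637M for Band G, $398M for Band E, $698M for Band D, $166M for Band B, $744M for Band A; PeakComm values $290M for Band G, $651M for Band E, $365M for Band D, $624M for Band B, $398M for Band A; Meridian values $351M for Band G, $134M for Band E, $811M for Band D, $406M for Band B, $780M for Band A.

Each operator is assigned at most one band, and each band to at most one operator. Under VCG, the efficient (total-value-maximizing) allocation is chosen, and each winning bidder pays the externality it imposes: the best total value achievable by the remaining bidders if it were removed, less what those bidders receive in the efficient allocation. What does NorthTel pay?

Efficient allocation: Solara→Band A ($839M), NorthTel→Band D ($923M), AzureWave→Band G ($637M), PeakComm→Band E ($651M), Meridian→Band B ($406M); total welfare W = $3456M.
NorthTel receives Band D at value $923M, so the others get W − 923 = $2533M.
Without NorthTel: best allocation of the remaining 4 bidders over all 5 bands is Solara→Band A ($839M), AzureWave→Band G ($637M), PeakComm→Band E ($651M), Meridian→Band D ($811M), total $2938M.
VCG payment = (others' best without NorthTel) − (others' welfare with NorthTel) = 2938 − 2533 = $405M.

NorthTel pays $405M.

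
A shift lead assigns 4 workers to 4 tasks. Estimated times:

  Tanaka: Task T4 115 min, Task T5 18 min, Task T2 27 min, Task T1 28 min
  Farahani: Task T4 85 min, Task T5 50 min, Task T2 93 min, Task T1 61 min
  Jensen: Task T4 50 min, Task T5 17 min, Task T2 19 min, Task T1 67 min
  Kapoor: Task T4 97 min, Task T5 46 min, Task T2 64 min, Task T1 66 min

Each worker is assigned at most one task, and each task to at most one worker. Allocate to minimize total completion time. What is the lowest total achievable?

Treat this as an assignment problem: match each worker to one task.
Optimal: Tanaka→Task T1 (28 min), Farahani→Task T4 (85 min), Jensen→Task T2 (19 min), Kapoor→Task T5 (46 min) — total 28+85+19+46 = 178 min.
Min-entry greedy (repeatedly take the single cheapest remaining cell) gives 202 min, worse by 24.
Next-best assignment: Tanaka→Task T2, Farahani→Task T1, Jensen→Task T4, Kapoor→Task T5 = 184 min.
Swapping Tanaka↔Farahani (Tanaka→Task T4 115 min, Farahani→Task T1 61 min) adds 63.
Every other assignment is strictly worse.

Min total: 178 min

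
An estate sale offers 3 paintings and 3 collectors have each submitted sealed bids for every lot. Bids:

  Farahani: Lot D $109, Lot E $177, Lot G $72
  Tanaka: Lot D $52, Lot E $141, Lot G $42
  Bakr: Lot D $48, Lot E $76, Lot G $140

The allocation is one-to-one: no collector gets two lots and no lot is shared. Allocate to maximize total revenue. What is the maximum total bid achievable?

Max total: $390

Optimal: Farahani→Lot D ($109), Tanaka→Lot E ($141), Bakr→Lot G ($140) — total 109+141+140 = $390.
Row-greedy (each collector in turn takes its best remaining lot) gives $369, worse by 21.
Next-best assignment: Farahani→Lot E, Tanaka→Lot D, Bakr→Lot G = $369.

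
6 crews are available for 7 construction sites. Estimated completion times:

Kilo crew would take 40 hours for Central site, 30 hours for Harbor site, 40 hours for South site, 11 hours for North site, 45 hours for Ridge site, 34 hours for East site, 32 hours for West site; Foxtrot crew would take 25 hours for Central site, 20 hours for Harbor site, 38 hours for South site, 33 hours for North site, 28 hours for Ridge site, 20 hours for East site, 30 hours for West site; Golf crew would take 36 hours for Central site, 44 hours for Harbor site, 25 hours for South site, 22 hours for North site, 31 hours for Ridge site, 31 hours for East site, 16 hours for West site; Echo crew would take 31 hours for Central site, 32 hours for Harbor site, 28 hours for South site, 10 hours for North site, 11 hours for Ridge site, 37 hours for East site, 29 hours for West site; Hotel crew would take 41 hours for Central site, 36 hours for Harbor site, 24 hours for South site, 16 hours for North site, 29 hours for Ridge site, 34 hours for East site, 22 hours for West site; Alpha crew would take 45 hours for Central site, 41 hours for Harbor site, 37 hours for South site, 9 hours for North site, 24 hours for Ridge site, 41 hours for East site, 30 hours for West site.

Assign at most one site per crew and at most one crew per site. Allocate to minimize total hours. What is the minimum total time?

This is a one-to-one assignment (minimum-cost bipartite matching).
Optimal: Kilo crew→Harbor site (30 hours), Foxtrot crew→East site (20 hours), Golf crew→West site (16 hours), Echo crew→Ridge site (11 hours), Hotel crew→South site (24 hours), Alpha crew→North site (9 hours) — total 30+20+16+11+24+9 = 110 hours.
Column-greedy (each site in turn goes to its cheapest remaining crew) gives 130 hours, worse by 20.
Next-best assignment: Kilo crew→East site, Foxtrot crew→Harbor site, Golf crew→West site, Echo crew→Ridge site, Hotel crew→South site, Alpha crew→North site = 114 hours.
Swapping Kilo crew↔Golf crew (Kilo crew→West site 32 hours, Golf crew→Harbor site 44 hours) adds 30.
Every other assignment is strictly worse.

Min total: 110 hours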